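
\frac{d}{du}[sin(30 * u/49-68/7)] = 30*cos(30*u/49 - 68/7)/49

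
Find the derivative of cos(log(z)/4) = -sin(log(z)/4)/(4*z)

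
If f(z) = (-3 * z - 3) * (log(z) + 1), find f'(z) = (-3*z*log(z) - 6*z - 3)/z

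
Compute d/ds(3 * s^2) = 6*s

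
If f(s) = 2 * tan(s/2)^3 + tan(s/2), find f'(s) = 3*tan(s/2)^4 + 7*tan(s/2)^2/2 + 1/2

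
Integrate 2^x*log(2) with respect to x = 2^x + C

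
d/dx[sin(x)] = cos(x)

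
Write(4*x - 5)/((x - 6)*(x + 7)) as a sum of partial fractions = 33/(13*(x + 7)) + 19/(13*(x - 6))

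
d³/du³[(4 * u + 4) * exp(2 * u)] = 32*u*exp(2*u) + 80*exp(2*u)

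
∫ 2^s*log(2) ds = 2^s + C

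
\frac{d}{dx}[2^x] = 2^x*log(2)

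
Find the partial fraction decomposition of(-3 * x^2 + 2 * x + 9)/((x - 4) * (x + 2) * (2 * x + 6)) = -12/(7*(x + 3)) + 7/(12*(x + 2)) - 31/(84*(x - 4))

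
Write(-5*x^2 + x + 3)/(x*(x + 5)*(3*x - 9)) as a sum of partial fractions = -127/(120*(x + 5)) - 13/(24*(x - 3)) - 1/(15*x)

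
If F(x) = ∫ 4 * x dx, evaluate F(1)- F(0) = 2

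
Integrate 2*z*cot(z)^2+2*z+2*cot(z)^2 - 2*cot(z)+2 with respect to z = (-2*z - 2)*cot(z) + C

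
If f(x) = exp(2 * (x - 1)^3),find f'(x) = 6*x^2*exp(2*x^3 - 6*x^2 + 6*x - 2) - 12*x*exp(2*x^3 - 6*x^2 + 6*x - 2) + 6*exp(2*x^3 - 6*x^2 + 6*x - 2)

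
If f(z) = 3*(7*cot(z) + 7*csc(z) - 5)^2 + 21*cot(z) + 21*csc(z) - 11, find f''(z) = 21*(9 - 14*cos(z)/sin(z) - 56/sin(z) - 18*cos(z)/sin(z)^2 - 18/sin(z)^2 + 84*cos(z)/sin(z)^3 + 84/sin(z)^3)/sin(z)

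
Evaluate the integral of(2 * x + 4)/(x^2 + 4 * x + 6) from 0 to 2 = -log(6) + log(18)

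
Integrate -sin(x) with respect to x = cos(x) + C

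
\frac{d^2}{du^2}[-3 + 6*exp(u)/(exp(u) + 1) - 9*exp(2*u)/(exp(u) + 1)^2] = (12*exp(3*u) - 36*exp(2*u) + 6*exp(u))/(exp(4*u) + 4*exp(3*u) + 6*exp(2*u) + 4*exp(u) + 1)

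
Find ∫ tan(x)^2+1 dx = tan(x) + C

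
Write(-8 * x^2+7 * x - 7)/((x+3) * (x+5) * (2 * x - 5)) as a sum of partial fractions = -158/(165*(2*x - 5)) - 121/(15*(x + 5)) + 50/(11*(x + 3))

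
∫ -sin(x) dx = cos(x) + C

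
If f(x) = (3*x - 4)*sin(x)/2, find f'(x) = 3*x*cos(x)/2 + 3*sin(x)/2 - 2*cos(x)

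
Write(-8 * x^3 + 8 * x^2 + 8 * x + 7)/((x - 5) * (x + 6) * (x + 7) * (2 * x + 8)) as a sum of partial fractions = -343/(8*(x + 7)) + 1975/(44*(x + 6)) - 205/(36*(x + 4)) - 251/(792*(x - 5))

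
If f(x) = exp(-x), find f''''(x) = exp(-x)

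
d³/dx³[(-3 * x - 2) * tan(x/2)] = -9*x*tan(x/2)^4/4 - 3*x*tan(x/2)^2 - 3*x/4 - 3*tan(x/2)^4/2 - 9*tan(x/2)^3/2 - 2*tan(x/2)^2 - 9*tan(x/2)/2 - 1/2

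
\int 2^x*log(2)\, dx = 2^x + C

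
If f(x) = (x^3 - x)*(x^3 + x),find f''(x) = 30*x^4 - 2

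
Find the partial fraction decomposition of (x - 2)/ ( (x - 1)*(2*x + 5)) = 9/(7*(2*x + 5)) - 1/(7*(x - 1))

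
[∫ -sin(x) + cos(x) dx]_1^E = cos(E) - sin(1) - cos(1) + sin(E)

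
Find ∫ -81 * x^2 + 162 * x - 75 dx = -27*x^3 + 81*x^2 - 75*x + C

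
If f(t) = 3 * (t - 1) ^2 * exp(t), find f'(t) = 3*t^2*exp(t) - 3*exp(t)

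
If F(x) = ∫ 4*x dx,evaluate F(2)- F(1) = 6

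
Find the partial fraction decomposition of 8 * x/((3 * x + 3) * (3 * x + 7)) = 14/(3*(3*x + 7)) - 2/(3*(x + 1))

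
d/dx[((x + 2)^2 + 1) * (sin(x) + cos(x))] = sqrt(2)*x^2*cos(x + pi/4) - 2*x*sin(x) + 6*x*cos(x) - sin(x) + 9*cos(x)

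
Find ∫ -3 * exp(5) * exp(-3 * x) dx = exp(5 - 3*x) + C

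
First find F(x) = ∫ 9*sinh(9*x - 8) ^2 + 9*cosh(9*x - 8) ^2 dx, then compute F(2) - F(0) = sinh(8)*cosh(8) + sinh(20)/2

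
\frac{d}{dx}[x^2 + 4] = 2*x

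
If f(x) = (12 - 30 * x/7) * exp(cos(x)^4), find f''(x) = 24*E*(40*x*(1 - cos(x)^2)^2/7 - 20*x*sin(x)^6/7 + 40*x*cos(x)^2/7 - 5*x - 16*(1 - cos(x)^2)^2 + 8*sin(x)^6 + 10*sin(x)*cos(x)/7 - 16*cos(x)^2 + 14)*exp((1 - cos(x)^2)^2)*exp(2*cos(x)^2 - 2)*cos(x)^2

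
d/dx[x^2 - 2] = 2*x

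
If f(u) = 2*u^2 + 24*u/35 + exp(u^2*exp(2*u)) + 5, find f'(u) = 2*u^2*exp(u^2*exp(2*u) + 2*u) + 2*u*exp(u^2*exp(2*u) + 2*u) + 4*u + 24/35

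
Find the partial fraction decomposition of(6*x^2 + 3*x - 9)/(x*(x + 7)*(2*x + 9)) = -44/(5*(2*x + 9)) + 264/(35*(x + 7)) - 1/(7*x)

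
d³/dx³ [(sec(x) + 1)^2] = 2*(-1 - 4/cos(x) + 6/cos(x)^2 + 12/cos(x)^3)*sin(x)/cos(x)^2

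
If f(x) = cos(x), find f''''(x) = cos(x)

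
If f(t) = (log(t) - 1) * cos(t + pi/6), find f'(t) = (-t*log(t)*sin(t + pi/6) + t*sin(t + pi/6) + cos(t + pi/6))/t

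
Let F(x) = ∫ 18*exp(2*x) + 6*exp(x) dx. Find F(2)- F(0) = -16 + (1 + 3*exp(2))^2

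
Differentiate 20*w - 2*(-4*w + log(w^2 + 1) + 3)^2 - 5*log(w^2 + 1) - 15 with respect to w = (-64*w^3 + 16*w^2*log(w^2 + 1) + 100*w^2 - 8*w*log(w^2 + 1) - 98*w + 16*log(w^2 + 1) + 68)/(w^2 + 1)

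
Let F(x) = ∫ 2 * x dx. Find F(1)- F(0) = 1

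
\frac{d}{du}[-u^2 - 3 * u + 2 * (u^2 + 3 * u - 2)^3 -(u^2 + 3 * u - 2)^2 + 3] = 12*u^5 + 90*u^4 + 164*u^3 - 72*u^2 - 180*u + 81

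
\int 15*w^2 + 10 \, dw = 5*w^3 + 10*w + C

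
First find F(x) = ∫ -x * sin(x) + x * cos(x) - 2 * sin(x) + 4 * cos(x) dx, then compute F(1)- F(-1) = 2*cos(1) + 6*sin(1)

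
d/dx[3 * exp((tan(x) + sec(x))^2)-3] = 6*(sin(x) + 1)^2*exp(2*sin(x)/cos(x)^2)*exp(cos(x)^(-2))*exp(tan(x)^2)/cos(x)^3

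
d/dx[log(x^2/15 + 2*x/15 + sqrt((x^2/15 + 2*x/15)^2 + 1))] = (2*x^3 + 6*x^2 + 2*x*sqrt(x^4 + 4*x^3 + 4*x^2 + 225) + 4*x + 2*sqrt(x^4 + 4*x^3 + 4*x^2 + 225))/(x^4 + 4*x^3 + x^2*sqrt(x^4 + 4*x^3 + 4*x^2 + 225) + 4*x^2 + 2*x*sqrt(x^4 + 4*x^3 + 4*x^2 + 225) + 225)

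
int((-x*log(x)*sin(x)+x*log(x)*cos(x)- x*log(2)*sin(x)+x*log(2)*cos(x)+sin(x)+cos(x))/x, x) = sqrt(2)*log(2*x)*sin(x + pi/4) + C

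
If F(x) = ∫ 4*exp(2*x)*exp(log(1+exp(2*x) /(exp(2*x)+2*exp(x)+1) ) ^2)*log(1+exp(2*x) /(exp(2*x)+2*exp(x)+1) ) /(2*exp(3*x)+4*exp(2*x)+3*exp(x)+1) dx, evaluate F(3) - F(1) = -exp(log(exp(2)/(1 + E)^2 + 1)^2) + exp(log(exp(6)/(1 + exp(3))^2 + 1)^2)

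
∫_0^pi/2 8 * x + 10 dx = -9 - pi + (3 + pi)^2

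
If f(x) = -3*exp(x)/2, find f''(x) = -3*exp(x)/2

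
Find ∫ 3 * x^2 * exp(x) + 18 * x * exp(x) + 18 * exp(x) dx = 3*((x + 2)^2 - 2)*exp(x) + C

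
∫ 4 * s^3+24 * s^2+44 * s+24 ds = s^4 + 8*s^3 + 22*s^2 + 24*s + C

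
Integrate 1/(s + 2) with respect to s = log(s/2 + 1) + C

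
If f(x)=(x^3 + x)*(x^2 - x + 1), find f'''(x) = 60*x^2 - 24*x + 12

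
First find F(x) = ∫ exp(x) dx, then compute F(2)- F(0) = -1 + exp(2)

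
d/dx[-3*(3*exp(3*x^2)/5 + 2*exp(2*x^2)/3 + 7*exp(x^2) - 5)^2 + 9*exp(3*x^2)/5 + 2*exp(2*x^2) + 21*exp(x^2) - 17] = -324*x*exp(6*x^2)/25 - 24*x*exp(5*x^2) - 3184*x*exp(4*x^2)/15 - 246*x*exp(3*x^2)/5 - 500*x*exp(2*x^2) + 462*x*exp(x^2)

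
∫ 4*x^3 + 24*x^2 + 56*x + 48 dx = x^4 + 8*x^3 + 28*x^2 + 48*x + C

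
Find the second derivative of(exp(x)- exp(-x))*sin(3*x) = (-8*exp(2*x)*sin(3*x) + 6*exp(2*x)*cos(3*x) + 8*sin(3*x) + 6*cos(3*x))*exp(-x)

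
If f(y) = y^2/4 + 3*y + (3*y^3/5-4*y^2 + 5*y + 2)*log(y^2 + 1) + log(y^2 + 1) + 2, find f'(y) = (18*y^4*log(y^2 + 1) + 12*y^4 - 80*y^3*log(y^2 + 1) - 75*y^3 + 68*y^2*log(y^2 + 1) + 130*y^2 - 80*y*log(y^2 + 1) + 65*y + 50*log(y^2 + 1) + 30)/(10*y^2 + 10)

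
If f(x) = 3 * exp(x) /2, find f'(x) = 3*exp(x)/2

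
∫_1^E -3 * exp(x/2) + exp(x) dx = -(-3 + exp(1/2))^2 + (-3 + exp(E/2))^2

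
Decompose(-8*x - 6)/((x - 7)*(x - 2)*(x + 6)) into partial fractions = 21/(52*(x + 6)) + 11/(20*(x - 2)) - 62/(65*(x - 7))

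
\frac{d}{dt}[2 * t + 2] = 2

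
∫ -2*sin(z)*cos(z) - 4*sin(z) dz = (cos(z) + 2)^2 + C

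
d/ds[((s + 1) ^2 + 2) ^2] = 4*s^3 + 12*s^2 + 20*s + 12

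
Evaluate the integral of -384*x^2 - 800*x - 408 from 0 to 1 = -936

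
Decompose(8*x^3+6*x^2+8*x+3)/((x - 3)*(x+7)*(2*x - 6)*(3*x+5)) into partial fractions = -829/(6272*(3*x + 5)) + 2503/(3200*(x + 7)) + 5833/(9800*(x - 3)) + 297/(280*(x - 3)^2)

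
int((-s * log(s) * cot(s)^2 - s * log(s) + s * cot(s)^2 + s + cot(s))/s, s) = (log(s) - 1)*cot(s) + C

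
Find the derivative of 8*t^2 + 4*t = 16*t + 4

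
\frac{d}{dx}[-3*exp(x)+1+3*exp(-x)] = (-3*exp(2*x) - 3)*exp(-x)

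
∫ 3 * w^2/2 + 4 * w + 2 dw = w^3/2 + 2*w^2 + 2*w + C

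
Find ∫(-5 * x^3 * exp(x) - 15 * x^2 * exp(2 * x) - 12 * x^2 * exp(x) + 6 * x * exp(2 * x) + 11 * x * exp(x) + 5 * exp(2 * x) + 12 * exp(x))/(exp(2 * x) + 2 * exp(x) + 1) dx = (x*(-5*x^2 + 3*x + 5)*exp(x) + 10*exp(x) + 3)/(exp(x) + 1) + C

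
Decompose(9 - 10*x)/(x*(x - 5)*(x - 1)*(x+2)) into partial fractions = -29/(42*(x + 2)) + 1/(12*(x - 1)) - 41/(140*(x - 5)) + 9/(10*x)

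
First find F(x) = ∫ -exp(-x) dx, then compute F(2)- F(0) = -1 + exp(-2)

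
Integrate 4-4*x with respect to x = -2*x^2 + 4*x + C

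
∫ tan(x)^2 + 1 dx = tan(x) + C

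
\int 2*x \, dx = x^2 + C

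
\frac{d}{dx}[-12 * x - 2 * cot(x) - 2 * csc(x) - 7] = 2*cot(x)^2 + 2*cot(x)*csc(x) - 10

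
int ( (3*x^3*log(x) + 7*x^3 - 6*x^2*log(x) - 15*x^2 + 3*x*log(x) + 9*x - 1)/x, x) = (x - 1)^3*(log(x) + 2) + C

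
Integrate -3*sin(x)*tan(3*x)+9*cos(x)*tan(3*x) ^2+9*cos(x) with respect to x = 3*cos(x)*tan(3*x) + C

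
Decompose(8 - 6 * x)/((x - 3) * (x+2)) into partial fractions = -4/(x + 2) - 2/(x - 3)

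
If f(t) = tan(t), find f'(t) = cos(t)^(-2)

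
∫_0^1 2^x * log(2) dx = 1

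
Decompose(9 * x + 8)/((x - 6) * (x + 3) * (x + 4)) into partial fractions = -14/(5*(x + 4)) + 19/(9*(x + 3)) + 31/(45*(x - 6))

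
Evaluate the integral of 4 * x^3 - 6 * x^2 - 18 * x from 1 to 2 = -26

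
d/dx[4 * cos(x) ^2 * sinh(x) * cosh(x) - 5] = -2*sin(2*x)*sinh(2*x) + 4*cos(x)^2*cosh(2*x)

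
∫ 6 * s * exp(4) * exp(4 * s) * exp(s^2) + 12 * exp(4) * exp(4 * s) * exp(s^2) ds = 3*exp((s + 2)^2) + C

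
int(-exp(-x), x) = exp(-x) + C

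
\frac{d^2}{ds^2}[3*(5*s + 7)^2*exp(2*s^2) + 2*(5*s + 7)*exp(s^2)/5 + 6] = 1200*s^4*exp(2*s^2) + 3360*s^3*exp(2*s^2) + 8*s^3*exp(s^2) + 3852*s^2*exp(2*s^2) + 56*s^2*exp(s^2)/5 + 2520*s*exp(2*s^2) + 12*s*exp(s^2) + 738*exp(2*s^2) + 28*exp(s^2)/5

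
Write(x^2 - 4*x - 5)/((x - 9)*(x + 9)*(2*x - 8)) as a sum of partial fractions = 28/(117*(x + 9)) + 1/(26*(x - 4)) + 2/(9*(x - 9))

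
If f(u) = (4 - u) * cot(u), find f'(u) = u/sin(u)^2 - 1/tan(u) - 4/sin(u)^2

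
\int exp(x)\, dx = exp(x) + C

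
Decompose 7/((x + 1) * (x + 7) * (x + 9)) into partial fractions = 7/(16*(x + 9)) - 7/(12*(x + 7)) + 7/(48*(x + 1))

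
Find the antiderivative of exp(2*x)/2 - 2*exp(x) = (exp(x) - 4)^2/4 + C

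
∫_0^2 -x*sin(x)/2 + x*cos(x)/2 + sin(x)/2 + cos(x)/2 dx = cos(2) + sin(2)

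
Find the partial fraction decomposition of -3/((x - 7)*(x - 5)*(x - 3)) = -3/(8*(x - 3)) + 3/(4*(x - 5)) - 3/(8*(x - 7))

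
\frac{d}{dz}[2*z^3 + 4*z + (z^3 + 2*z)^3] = 9*z^8 + 42*z^6 + 60*z^4 + 30*z^2 + 4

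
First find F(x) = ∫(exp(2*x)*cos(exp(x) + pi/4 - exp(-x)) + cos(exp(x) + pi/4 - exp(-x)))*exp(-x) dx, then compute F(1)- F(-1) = sqrt(2)*sin(E - exp(-1))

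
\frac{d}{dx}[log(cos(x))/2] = -tan(x)/2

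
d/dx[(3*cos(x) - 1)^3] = 9*(9*sin(x)^2 + 6*cos(x) - 10)*sin(x)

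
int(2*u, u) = u^2 + C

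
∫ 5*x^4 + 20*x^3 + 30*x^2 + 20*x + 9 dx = x^5 + 5*x^4 + 10*x^3 + 10*x^2 + 9*x + C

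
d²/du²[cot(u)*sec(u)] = (-1 + 2/sin(u)^2)/sin(u)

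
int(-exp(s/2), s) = -2*exp(s/2) + C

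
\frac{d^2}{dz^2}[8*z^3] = 48*z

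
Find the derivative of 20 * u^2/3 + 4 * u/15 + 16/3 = 40*u/3 + 4/15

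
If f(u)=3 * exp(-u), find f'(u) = -3*exp(-u)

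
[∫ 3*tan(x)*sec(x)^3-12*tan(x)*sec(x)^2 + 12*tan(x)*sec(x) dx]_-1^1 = 0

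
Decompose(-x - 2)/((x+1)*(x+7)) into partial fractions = -5/(6*(x + 7)) - 1/(6*(x + 1))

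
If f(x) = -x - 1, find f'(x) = -1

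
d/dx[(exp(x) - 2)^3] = 3*exp(3*x) - 12*exp(2*x) + 12*exp(x)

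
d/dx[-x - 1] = -1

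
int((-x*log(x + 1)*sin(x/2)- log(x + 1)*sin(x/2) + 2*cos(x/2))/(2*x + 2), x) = log(x + 1)*cos(x/2) + C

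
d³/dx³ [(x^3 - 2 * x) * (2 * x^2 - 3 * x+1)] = 120*x^2 - 72*x - 18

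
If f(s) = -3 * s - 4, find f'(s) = -3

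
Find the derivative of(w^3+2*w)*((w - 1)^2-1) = 5*w^4 - 8*w^3 + 6*w^2 - 8*w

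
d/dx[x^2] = 2*x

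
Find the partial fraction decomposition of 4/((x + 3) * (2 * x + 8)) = -2/(x + 4) + 2/(x + 3)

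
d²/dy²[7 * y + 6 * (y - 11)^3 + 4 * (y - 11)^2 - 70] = 36*y - 388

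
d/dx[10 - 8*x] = -8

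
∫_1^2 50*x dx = 75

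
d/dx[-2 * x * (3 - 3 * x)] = 12*x - 6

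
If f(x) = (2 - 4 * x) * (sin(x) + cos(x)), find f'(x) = 4*x*sin(x) - 4*x*cos(x) - 6*sin(x) - 2*cos(x)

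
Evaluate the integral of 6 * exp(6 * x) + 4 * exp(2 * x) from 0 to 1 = -3 + 2*exp(2) + exp(6)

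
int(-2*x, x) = -x^2 + C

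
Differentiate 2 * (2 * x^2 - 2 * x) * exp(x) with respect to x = 4*x^2*exp(x) + 4*x*exp(x) - 4*exp(x)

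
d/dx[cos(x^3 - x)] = (1 - 3*x^2)*sin(x*(x^2 - 1))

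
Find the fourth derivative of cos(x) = cos(x)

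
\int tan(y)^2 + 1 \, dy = tan(y) + C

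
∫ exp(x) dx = exp(x) + C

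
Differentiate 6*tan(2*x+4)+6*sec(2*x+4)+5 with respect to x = 12*tan(2*x + 4)^2 + 12*tan(2*x + 4)*sec(2*x + 4) + 12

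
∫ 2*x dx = x^2 + C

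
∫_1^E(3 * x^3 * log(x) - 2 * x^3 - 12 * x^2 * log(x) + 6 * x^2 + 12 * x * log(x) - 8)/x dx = -1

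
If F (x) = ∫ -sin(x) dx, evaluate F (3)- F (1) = cos(3) - cos(1)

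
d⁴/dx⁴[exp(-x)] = exp(-x)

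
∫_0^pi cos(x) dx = 0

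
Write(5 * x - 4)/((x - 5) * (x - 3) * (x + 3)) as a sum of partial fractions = -19/(48*(x + 3)) - 11/(12*(x - 3)) + 21/(16*(x - 5))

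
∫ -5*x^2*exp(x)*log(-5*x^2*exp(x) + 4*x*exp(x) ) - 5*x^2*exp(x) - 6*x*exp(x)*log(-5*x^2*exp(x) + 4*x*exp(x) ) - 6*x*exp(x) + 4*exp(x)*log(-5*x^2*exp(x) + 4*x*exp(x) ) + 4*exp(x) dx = x*(4 - 5*x)*exp(x)*log(x*(4 - 5*x)*exp(x)) + C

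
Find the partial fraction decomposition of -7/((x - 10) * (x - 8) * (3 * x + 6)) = -7/(360*(x + 2)) + 7/(60*(x - 8)) - 7/(72*(x - 10))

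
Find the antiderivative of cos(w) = sin(w) + C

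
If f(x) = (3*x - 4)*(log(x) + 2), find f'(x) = (3*x*log(x) + 9*x - 4)/x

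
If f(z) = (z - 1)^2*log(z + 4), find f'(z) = (2*z^2*log(z + 4) + z^2 + 6*z*log(z + 4) - 2*z - 8*log(z + 4) + 1)/(z + 4)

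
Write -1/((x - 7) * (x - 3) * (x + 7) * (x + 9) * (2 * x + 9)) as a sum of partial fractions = -16/(15525*(2*x + 9)) - 1/(3456*(x + 9)) + 1/(1400*(x + 7)) + 1/(7200*(x - 3)) - 1/(20608*(x - 7))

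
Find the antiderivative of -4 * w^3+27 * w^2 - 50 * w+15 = -w^4 + 9*w^3 - 25*w^2 + 15*w + C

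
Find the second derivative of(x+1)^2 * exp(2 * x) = 4*x^2*exp(2*x) + 16*x*exp(2*x) + 14*exp(2*x)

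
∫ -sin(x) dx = cos(x) + C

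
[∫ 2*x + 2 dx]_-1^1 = 4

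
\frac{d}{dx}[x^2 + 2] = 2*x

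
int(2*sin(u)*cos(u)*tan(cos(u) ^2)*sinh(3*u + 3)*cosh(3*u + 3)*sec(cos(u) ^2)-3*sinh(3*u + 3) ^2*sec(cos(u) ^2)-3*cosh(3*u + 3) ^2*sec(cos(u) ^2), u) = -sinh(6*u + 6)*sec(cos(u)^2)/2 + C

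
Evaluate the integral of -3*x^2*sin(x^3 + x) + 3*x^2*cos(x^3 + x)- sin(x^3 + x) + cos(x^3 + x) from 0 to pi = -1 - cos(pi^3) - sin(pi^3)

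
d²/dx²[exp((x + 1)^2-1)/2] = 2*x^2*exp(x^2 + 2*x) + 4*x*exp(x^2 + 2*x) + 3*exp(x^2 + 2*x)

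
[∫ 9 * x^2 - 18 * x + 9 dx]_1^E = (-3 + 3*E)*(-1 + E)^2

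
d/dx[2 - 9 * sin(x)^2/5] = -9*sin(2*x)/5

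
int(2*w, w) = w^2 + C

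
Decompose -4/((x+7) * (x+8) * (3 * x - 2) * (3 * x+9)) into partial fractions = -18/(3289*(3*x - 2)) + 2/(195*(x + 8)) - 1/(69*(x + 7)) + 1/(165*(x + 3))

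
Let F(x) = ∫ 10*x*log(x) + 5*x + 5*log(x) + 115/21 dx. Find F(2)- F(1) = 10/21 + 30*log(2)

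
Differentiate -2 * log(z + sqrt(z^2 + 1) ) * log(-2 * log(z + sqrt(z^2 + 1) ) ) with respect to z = (-2*z*log(-log(z + sqrt(z^2 + 1))) - 2*z - 2*z*log(2) - 2*sqrt(z^2 + 1)*log(-log(z + sqrt(z^2 + 1))) - 2*sqrt(z^2 + 1) - 2*sqrt(z^2 + 1)*log(2))/(z^2 + z*sqrt(z^2 + 1) + 1)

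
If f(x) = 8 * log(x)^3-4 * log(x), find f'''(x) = (48*log(x)^2 - 144*log(x) + 40)/x^3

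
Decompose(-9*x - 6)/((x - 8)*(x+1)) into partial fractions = -1/(3*(x + 1)) - 26/(3*(x - 8))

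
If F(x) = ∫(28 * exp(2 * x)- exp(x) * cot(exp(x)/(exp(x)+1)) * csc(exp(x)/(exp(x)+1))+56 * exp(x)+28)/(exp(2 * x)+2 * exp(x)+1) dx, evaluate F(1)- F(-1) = -1/sin(1/(1 + E)) + csc(E/(1 + E)) + 56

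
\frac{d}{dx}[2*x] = 2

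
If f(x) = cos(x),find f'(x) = -sin(x)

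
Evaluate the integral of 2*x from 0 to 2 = 4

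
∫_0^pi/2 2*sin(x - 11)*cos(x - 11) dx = cos(22)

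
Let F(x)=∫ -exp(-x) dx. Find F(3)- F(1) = -exp(-1) + exp(-3)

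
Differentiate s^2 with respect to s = 2*s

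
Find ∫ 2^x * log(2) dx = 2^x + C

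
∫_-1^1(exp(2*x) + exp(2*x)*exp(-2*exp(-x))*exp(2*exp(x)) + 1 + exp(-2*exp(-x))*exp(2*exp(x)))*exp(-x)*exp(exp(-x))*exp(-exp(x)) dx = -2*exp(-E + exp(-1)) + 2*exp(E - exp(-1))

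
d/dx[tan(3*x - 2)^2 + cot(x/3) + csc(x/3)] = 6*tan(3*x - 2)^3 + 6*tan(3*x - 2) - cot(x/3)^2/3 - cot(x/3)*csc(x/3)/3 - 1/3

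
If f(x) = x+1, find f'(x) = 1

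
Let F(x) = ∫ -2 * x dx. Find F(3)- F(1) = -8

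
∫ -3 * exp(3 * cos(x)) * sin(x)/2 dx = exp(3*cos(x))/2 + C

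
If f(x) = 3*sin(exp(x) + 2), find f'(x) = 3*exp(x)*cos(exp(x) + 2)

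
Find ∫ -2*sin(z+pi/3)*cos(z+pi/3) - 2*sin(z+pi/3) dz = (cos(z + pi/3) + 2)*cos(z + pi/3) + C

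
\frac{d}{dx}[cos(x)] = -sin(x)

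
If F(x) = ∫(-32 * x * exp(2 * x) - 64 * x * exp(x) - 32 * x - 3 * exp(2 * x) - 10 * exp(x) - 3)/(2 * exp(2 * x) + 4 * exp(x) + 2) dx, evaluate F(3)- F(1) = -67 - 2*exp(3)/(1 + exp(3)) + 2*E/(1 + E)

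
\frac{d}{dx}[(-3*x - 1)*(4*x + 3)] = -24*x - 13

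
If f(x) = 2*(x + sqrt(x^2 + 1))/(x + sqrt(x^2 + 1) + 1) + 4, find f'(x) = (x + sqrt(x^2 + 1))/(x^3 + x^2*sqrt(x^2 + 1) + x^2 + x*sqrt(x^2 + 1) + x + sqrt(x^2 + 1) + 1)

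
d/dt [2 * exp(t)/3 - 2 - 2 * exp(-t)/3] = (2*exp(2*t) + 2)*exp(-t)/3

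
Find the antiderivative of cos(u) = sin(u) + C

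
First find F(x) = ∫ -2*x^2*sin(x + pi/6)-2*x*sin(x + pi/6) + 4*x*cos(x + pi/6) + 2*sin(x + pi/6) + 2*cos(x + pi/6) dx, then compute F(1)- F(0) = 2*cos(pi/6 + 1) + sqrt(3)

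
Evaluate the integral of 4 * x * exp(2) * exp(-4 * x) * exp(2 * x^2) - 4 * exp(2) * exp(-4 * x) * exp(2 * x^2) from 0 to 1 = 1 - exp(2)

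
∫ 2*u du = u^2 + C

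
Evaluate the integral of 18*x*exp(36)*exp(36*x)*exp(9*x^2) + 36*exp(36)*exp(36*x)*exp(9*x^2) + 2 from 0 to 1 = -exp(36) + 2 + exp(81)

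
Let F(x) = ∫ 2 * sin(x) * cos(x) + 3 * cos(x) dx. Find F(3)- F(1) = -3*sin(1) - sin(1)^2 + sin(3)^2 + 3*sin(3)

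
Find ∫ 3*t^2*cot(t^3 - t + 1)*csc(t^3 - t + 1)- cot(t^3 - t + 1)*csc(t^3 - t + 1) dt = -csc(t^3 - t + 1) + C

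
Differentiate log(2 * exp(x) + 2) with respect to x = exp(x)/(exp(x) + 1)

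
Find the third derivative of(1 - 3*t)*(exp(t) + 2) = -3*t*exp(t) - 8*exp(t)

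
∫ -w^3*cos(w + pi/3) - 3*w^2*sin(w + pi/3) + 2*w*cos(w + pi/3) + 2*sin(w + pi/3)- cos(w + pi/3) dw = (-w^3 + 2*w - 1)*sin(w + pi/3) + C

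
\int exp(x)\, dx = exp(x) + C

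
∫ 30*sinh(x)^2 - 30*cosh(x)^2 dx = -30*x + C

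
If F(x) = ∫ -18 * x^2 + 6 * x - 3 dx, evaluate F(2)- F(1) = -36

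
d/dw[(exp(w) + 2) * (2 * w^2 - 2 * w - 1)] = 2*w^2*exp(w) + 2*w*exp(w) + 8*w - 3*exp(w) - 4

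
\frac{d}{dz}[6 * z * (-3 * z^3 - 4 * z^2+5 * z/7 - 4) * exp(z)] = -18*z^4*exp(z) - 96*z^3*exp(z) - 474*z^2*exp(z)/7 - 108*z*exp(z)/7 - 24*exp(z)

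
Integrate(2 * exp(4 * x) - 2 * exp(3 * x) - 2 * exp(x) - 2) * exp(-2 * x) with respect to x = (-(1 - exp(x))*exp(x) - 1)^2*exp(-2*x) + C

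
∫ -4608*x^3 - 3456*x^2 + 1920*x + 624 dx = -1152*x^4 - 1152*x^3 + 960*x^2 + 624*x + C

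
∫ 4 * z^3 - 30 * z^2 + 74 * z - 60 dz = z^4 - 10*z^3 + 37*z^2 - 60*z + C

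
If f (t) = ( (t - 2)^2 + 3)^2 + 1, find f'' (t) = 12*t^2 - 48*t + 60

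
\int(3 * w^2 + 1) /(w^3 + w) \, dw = log(w^3 + w) + C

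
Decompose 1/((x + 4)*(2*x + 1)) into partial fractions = 2/(7*(2*x + 1)) - 1/(7*(x + 4))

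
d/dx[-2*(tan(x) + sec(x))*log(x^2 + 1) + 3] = -2*(x^2*log(x^2 + 1)*sin(x)/cos(x)^2 + x^2*log(x^2 + 1)/cos(x)^2 + 2*x*tan(x) + 2*x/cos(x) + log(x^2 + 1)*sin(x)/cos(x)^2 + log(x^2 + 1)/cos(x)^2)/(x^2 + 1)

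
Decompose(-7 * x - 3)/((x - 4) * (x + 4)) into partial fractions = -25/(8*(x + 4)) - 31/(8*(x - 4))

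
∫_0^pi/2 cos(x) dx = 1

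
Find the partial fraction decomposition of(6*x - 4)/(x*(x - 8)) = 11/(2*(x - 8)) + 1/(2*x)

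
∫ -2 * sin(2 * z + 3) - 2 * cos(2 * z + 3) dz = -sin(2*z + 3) + cos(2*z + 3) + C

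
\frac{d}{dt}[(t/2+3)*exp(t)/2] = t*exp(t)/4 + 7*exp(t)/4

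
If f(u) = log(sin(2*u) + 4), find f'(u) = 2*cos(2*u)/(sin(2*u) + 4)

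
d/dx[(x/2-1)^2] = x/2 - 1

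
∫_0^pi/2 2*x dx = pi^2/4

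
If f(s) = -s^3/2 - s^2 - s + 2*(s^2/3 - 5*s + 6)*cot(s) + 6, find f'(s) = -2*s^2*cot(s)^2/3 - 13*s^2/6 + 10*s*cot(s)^2 + 4*s*cot(s)/3 + 8*s - 12*cot(s)^2 - 10*cot(s) - 13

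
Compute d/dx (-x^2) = -2*x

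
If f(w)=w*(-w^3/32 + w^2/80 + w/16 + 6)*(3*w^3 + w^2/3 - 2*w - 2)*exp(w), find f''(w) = -3*w^7*exp(w)/32 - 617*w^6*exp(w)/480 - 403*w^5*exp(w)/120 + 1713*w^4*exp(w)/80 + 757*w^3*exp(w)/5 + 8627*w^2*exp(w)/40 - 247*w*exp(w)/5 - 193*exp(w)/4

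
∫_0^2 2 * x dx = 4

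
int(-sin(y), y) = cos(y) + C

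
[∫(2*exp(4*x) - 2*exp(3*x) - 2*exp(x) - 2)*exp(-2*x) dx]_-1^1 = -(-E - 1 + exp(-1))^2 + (-1 - exp(-1) + E)^2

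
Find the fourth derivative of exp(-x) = exp(-x)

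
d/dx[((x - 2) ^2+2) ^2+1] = 4*x^3 - 24*x^2 + 56*x - 48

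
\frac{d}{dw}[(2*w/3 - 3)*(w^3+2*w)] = 8*w^3/3 - 9*w^2 + 8*w/3 - 6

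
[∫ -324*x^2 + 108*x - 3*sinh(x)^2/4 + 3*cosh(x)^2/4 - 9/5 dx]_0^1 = -1101/20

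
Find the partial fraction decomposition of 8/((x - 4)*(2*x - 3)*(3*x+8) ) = 18/(125*(3*x + 8)) - 32/(125*(2*x - 3)) + 2/(25*(x - 4))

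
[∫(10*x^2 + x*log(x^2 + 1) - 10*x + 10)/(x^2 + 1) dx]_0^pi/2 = -5*log(1 + pi^2/4) + log(1 + pi^2/4)^2/4 + 5*pi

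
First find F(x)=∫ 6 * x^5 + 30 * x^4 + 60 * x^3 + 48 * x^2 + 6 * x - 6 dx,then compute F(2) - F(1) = 589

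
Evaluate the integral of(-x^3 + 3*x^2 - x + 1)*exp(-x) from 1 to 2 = -2*exp(-1) + 10*exp(-2)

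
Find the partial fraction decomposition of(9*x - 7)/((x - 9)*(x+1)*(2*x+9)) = -190/(189*(2*x + 9)) + 8/(35*(x + 1)) + 37/(135*(x - 9))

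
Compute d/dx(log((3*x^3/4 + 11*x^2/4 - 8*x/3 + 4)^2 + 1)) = (486*x^5 + 2970*x^4 + 2052*x^3 - 3744*x^2 + 8384*x - 3072)/(81*x^6 + 594*x^5 + 513*x^4 - 1248*x^3 + 4192*x^2 - 3072*x + 2448)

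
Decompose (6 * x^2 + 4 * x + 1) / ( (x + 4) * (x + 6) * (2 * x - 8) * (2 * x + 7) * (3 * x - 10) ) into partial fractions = -6561/(101024*(3*x - 10)) + 484/(3075*(2*x + 7)) + 193/(5600*(x + 6)) - 81/(704*(x + 4)) + 113/(4800*(x - 4))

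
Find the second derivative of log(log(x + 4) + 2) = (-log(x + 4) - 3)/(x^2*log(x + 4)^2 + 4*x^2*log(x + 4) + 4*x^2 + 8*x*log(x + 4)^2 + 32*x*log(x + 4) + 32*x + 16*log(x + 4)^2 + 64*log(x + 4) + 64)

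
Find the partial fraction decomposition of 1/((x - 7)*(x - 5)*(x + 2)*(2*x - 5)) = 8/(405*(2*x - 5)) - 1/(567*(x + 2)) - 1/(70*(x - 5)) + 1/(162*(x - 7))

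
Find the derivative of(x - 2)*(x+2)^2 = 3*x^2 + 4*x - 4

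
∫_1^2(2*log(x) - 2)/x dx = -1 + (-1 + log(2))^2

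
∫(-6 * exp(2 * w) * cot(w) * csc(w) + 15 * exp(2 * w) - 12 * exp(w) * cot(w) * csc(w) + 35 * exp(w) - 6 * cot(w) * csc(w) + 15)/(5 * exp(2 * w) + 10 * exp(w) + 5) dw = ((exp(w) + 1)*(15*w + 6*csc(w) + 50)/5 + exp(w))/(exp(w) + 1) + C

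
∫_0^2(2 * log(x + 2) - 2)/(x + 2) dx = -(-1 + log(2))^2 + (-1 + log(4))^2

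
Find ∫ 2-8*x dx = -4*x^2 + 2*x + C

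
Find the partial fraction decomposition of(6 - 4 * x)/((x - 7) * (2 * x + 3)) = -24/(17*(2*x + 3)) - 22/(17*(x - 7))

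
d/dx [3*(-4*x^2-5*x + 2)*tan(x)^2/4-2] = -6*x^2*sin(x)/cos(x)^3 - 15*x*sin(x)/(2*cos(x)^3) + 6*x - 6*x/cos(x)^2 + 3*sin(x)/cos(x)^3 + 15/4 - 15/(4*cos(x)^2)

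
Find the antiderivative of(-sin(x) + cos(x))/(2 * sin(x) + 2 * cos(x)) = log(sin(x + pi/4))/2 + C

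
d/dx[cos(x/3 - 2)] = -sin(x/3 - 2)/3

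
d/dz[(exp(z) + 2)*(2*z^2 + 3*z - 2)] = 2*z^2*exp(z) + 7*z*exp(z) + 8*z + exp(z) + 6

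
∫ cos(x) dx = sin(x) + C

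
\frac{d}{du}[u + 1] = 1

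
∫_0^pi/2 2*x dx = pi^2/4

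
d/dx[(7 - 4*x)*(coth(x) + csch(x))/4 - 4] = -(-4*x*cosh(x) - 4*x + 4*sinh(x) + 2*sinh(2*x) + 7*cosh(x) + 7)/(4*sinh(x)^2)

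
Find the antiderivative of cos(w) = sin(w) + C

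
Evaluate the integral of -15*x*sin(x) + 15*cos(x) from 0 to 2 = 30*cos(2)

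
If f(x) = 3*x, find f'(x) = 3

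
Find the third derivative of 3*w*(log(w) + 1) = -3/w^2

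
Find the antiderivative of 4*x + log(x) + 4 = x*(2*x + log(x) + 3) + C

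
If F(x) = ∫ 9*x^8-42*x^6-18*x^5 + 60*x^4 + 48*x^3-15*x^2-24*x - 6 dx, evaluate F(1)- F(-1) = -8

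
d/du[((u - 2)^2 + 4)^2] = 4*u^3 - 24*u^2 + 64*u - 64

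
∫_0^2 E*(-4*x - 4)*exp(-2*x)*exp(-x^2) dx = -2*E + 2*exp(-7)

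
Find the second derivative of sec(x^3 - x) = 18*x^4*tan(x^3 - x)^2*sec(x^3 - x) + 9*x^4*sec(x^3 - x) - 12*x^2*tan(x^3 - x)^2*sec(x^3 - x) - 6*x^2*sec(x^3 - x) + 6*x*tan(x^3 - x)*sec(x^3 - x) + 2*tan(x^3 - x)^2*sec(x^3 - x) + sec(x^3 - x)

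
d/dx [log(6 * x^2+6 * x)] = (2*x + 1)/(x^2 + x)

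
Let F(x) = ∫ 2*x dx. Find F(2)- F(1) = 3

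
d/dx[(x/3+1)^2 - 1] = 2*x/9 + 2/3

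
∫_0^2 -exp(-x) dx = -1 + exp(-2)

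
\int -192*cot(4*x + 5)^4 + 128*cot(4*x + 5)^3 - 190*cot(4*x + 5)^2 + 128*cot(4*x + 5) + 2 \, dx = (32*cot(4*x + 5)^2 - 32*cot(4*x + 5) - 1)*cot(4*x + 5)/2 + C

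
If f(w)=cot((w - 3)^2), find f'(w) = 2*(3 - w)/sin(w^2 - 6*w + 9)^2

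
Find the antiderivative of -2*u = -u^2 + C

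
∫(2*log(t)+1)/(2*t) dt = (log(t) + 1)*log(t)/2 + C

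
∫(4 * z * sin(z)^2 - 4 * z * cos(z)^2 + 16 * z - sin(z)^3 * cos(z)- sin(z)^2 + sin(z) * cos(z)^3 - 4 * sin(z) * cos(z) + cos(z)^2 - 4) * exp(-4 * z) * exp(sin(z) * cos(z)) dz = (-8*z + sin(2*z))*exp(-4*z + sin(2*z)/2)/2 + C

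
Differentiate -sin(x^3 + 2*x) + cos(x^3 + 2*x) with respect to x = -3*x^2*sin(x^3 + 2*x) - 3*x^2*cos(x^3 + 2*x) - 2*sin(x^3 + 2*x) - 2*cos(x^3 + 2*x)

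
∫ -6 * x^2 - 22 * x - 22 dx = -2*x^3 - 11*x^2 - 22*x + C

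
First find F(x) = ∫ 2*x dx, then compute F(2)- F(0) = 4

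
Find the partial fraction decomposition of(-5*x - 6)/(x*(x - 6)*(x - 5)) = 31/(5*(x - 5)) - 6/(x - 6) - 1/(5*x)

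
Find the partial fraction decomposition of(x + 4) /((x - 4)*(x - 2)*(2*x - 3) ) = 22/(5*(2*x - 3)) - 3/(x - 2) + 4/(5*(x - 4))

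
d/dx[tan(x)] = cos(x)^(-2)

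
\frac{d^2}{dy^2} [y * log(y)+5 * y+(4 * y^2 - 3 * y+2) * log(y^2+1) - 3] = (8*y^5*log(y^2 + 1) + 24*y^5 - 5*y^4 + 16*y^3*log(y^2 + 1) + 36*y^3 - 16*y^2 + 8*y*log(y^2 + 1) + 4*y + 1)/(y^5 + 2*y^3 + y)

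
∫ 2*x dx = x^2 + C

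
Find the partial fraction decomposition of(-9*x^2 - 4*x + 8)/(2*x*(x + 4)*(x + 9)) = -137/(18*(x + 9)) + 3/(x + 4) + 1/(9*x)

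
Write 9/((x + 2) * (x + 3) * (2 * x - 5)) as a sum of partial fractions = 4/(11*(2*x - 5)) + 9/(11*(x + 3)) - 1/(x + 2)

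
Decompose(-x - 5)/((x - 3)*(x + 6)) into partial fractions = -1/(9*(x + 6)) - 8/(9*(x - 3))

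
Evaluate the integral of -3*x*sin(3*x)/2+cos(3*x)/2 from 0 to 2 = cos(6)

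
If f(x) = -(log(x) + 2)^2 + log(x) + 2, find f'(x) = (-2*log(x) - 3)/x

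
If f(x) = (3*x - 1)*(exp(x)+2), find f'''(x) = 3*x*exp(x) + 8*exp(x)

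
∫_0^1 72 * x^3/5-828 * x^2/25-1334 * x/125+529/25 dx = 1048/125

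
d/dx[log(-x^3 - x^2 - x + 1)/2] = (3*x^2 + 2*x + 1)/(2*x^3 + 2*x^2 + 2*x - 2)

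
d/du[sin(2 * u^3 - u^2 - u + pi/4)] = 6*u^2*cos(2*u^3 - u^2 - u + pi/4) - 2*u*cos(2*u^3 - u^2 - u + pi/4) - cos(2*u^3 - u^2 - u + pi/4)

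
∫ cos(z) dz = sin(z) + C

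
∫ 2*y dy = y^2 + C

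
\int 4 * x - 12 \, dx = 2*x^2 - 12*x + C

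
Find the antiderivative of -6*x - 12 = -3*x^2 - 12*x + C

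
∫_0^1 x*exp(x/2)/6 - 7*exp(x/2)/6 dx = 3 - 8*exp(1/2)/3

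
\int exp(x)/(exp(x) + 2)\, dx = log(2*exp(x) + 4) + C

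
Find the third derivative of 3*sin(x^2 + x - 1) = -24*x^3*cos(x^2 + x - 1) - 36*x^2*cos(x^2 + x - 1) - 36*x*sin(x^2 + x - 1) - 18*x*cos(x^2 + x - 1) - 18*sin(x^2 + x - 1) - 3*cos(x^2 + x - 1)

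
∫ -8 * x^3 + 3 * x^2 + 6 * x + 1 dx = -2*x^4 + x^3 + 3*x^2 + x + C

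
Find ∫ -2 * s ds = -s^2 + C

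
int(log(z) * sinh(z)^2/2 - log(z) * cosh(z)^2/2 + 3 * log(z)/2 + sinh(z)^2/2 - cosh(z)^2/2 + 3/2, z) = z*log(z) + C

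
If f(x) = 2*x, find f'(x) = 2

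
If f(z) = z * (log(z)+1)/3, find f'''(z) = -1/(3*z^2)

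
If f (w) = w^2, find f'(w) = 2*w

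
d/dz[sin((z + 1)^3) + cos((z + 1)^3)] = -3*z^2*sin(z^3 + 3*z^2 + 3*z + 1) + 3*z^2*cos(z^3 + 3*z^2 + 3*z + 1) - 6*z*sin(z^3 + 3*z^2 + 3*z + 1) + 6*z*cos(z^3 + 3*z^2 + 3*z + 1) - 3*sin(z^3 + 3*z^2 + 3*z + 1) + 3*cos(z^3 + 3*z^2 + 3*z + 1)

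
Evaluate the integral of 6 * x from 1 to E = -3 + 3*exp(2)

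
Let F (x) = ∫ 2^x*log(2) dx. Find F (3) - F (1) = 6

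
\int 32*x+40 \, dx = 16*x^2 + 40*x + C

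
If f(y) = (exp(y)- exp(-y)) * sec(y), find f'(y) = sqrt(2)*(exp(2*y)*sin(y + pi/4) + cos(y + pi/4))*exp(-y)/cos(y)^2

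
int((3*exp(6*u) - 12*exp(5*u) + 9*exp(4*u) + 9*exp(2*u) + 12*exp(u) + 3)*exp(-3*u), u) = ((exp(u) - 2)*exp(u) - 1)^3*exp(-3*u) + C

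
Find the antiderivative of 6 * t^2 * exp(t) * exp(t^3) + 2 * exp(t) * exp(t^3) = 2*exp(t*(t^2 + 1)) + C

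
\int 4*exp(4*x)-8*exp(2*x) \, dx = (exp(2*x) - 2)^2 + C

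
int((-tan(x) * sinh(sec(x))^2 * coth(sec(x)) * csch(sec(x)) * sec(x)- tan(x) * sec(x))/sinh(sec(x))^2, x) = 1/tanh(1/cos(x)) + 1/sinh(1/cos(x)) + C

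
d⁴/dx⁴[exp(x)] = exp(x)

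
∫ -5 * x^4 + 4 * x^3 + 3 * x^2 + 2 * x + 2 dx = -x^5 + x^4 + x^3 + x^2 + 2*x + C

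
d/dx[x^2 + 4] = 2*x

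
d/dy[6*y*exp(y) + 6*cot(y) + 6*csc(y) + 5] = 6*y*exp(y) + 6*exp(y) - 6*cos(y)/sin(y)^2 - 6/sin(y)^2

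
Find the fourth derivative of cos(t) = cos(t)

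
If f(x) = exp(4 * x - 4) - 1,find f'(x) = 4*exp(4*x - 4)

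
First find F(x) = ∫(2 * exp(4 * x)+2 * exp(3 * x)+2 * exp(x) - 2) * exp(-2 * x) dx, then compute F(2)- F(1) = -(E - exp(-1))^2 - 2*E - 2*exp(-2) + 2*exp(-1) + 2*exp(2) + (-exp(-2) + exp(2))^2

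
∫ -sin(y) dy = cos(y) + C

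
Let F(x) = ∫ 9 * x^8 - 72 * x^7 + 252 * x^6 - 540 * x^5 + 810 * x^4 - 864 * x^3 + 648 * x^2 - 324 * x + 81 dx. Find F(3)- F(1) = 224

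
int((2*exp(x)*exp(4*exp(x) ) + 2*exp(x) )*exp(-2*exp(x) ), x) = 2*sinh(2*exp(x)) + C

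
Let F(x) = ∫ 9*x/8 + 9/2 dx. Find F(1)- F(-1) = 9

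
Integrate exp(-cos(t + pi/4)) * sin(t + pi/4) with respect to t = exp(-cos(t + pi/4)) + C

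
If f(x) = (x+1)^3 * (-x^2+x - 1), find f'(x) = -5*x^4 - 8*x^3 - 3*x^2 - 2*x - 2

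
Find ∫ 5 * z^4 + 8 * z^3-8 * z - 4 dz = z^5 + 2*z^4 - 4*z^2 - 4*z + C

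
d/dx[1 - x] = -1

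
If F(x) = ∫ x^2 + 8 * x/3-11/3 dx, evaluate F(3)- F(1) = 12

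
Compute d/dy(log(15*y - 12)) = 5/(5*y - 4)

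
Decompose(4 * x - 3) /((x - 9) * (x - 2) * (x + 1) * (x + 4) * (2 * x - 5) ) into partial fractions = -16/(169*(2*x - 5)) - 19/(3042*(x + 4)) + 1/(90*(x + 1)) + 5/(126*(x - 2)) + 33/(11830*(x - 9))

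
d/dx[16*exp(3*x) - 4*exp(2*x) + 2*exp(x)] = 48*exp(3*x) - 8*exp(2*x) + 2*exp(x)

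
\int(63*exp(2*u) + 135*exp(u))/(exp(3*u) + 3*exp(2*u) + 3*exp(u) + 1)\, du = (-23*exp(2*u) - 109*exp(u) - 122)/(exp(2*u) + 2*exp(u) + 1) + C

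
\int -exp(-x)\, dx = exp(-x) + C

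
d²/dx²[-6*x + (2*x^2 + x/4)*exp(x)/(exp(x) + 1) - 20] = (-8*x^2*exp(2*x) + 8*x^2*exp(x) + 31*x*exp(2*x) + 33*x*exp(x) + 16*exp(3*x) + 34*exp(2*x) + 18*exp(x))/(4*exp(3*x) + 12*exp(2*x) + 12*exp(x) + 4)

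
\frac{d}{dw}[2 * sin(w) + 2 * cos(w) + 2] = -2*sin(w) + 2*cos(w)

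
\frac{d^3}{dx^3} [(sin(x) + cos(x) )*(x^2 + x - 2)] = x^2*sin(x) - x^2*cos(x) - 5*x*sin(x) - 7*x*cos(x) - 11*sin(x) + 5*cos(x)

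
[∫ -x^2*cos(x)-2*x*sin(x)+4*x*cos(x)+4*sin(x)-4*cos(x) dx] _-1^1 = -10*sin(1)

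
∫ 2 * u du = u^2 + C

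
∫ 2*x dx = x^2 + C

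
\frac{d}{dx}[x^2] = 2*x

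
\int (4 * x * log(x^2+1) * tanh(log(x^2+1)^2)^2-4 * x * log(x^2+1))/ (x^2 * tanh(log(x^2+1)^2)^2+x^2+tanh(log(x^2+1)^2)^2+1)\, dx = acot(tanh(log(x^2 + 1)^2)) + C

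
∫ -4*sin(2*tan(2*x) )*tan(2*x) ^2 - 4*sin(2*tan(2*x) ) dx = cos(2*tan(2*x)) + C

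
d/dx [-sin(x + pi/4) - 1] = -cos(x + pi/4)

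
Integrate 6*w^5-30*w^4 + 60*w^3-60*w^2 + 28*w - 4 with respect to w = w^6 - 6*w^5 + 15*w^4 - 20*w^3 + 14*w^2 - 4*w + C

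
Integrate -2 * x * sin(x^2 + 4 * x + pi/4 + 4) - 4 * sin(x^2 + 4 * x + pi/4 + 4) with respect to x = cos((x + 2)^2 + pi/4) + C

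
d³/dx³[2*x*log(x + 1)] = (-2*x - 6)/(x^3 + 3*x^2 + 3*x + 1)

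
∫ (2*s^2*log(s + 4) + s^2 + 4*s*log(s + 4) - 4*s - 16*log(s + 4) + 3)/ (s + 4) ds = ((s - 2)^2 - 1)*log(s + 4) + C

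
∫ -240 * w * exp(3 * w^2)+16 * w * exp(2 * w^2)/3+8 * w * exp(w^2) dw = 4*(-30*exp(2*w^2) + exp(w^2) + 3)*exp(w^2)/3 + C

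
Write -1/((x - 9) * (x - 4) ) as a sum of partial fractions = 1/(5*(x - 4)) - 1/(5*(x - 9))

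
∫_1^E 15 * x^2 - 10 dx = -10*E + 5 + 5*exp(3)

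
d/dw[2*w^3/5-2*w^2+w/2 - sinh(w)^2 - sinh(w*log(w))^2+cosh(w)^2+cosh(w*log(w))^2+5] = 6*w^2/5 - 4*w + 1/2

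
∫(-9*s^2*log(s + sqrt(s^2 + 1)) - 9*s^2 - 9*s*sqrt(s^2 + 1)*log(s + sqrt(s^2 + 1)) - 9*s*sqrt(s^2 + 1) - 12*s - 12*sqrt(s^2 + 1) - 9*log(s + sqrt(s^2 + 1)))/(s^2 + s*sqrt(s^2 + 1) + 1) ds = -3*(3*s + 4)*log(s + sqrt(s^2 + 1)) + C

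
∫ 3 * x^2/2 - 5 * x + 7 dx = x^3/2 - 5*x^2/2 + 7*x + C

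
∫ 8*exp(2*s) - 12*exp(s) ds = (2*exp(s) - 3)^2 + C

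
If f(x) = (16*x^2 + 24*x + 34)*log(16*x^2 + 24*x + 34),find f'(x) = 32*x*log(8*x^2 + 12*x + 17) + 32*x*log(2) + 32*x + 24*log(8*x^2 + 12*x + 17) + 24*log(2) + 24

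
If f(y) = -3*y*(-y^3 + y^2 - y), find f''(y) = 36*y^2 - 18*y + 6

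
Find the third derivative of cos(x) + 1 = sin(x)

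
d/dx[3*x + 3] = 3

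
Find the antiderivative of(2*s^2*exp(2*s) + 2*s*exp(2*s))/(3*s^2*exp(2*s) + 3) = log(s^2*exp(2*s) + 1)/3 + C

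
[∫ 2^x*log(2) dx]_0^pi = -1 + 2^pi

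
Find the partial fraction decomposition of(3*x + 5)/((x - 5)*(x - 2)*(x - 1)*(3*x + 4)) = -27/(1330*(3*x + 4)) + 2/(7*(x - 1)) - 11/(30*(x - 2)) + 5/(57*(x - 5))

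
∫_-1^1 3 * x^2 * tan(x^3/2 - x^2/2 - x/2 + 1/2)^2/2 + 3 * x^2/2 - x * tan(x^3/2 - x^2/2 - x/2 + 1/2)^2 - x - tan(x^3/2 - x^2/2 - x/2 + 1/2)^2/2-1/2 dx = 0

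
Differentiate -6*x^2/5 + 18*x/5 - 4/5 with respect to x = 18/5 - 12*x/5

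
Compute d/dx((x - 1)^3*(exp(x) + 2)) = x^3*exp(x) + 6*x^2 - 3*x*exp(x) - 12*x + 2*exp(x) + 6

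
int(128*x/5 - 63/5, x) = 64*x^2/5 - 63*x/5 + C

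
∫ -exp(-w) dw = exp(-w) + C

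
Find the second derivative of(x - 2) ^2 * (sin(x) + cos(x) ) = -x^2*sin(x) - x^2*cos(x) + 8*x*cos(x) + 6*sin(x) - 10*cos(x)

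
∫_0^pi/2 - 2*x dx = -pi^2/4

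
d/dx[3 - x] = -1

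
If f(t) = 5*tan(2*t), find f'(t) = 10/cos(2*t)^2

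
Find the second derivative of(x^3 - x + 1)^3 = 72*x^7 - 126*x^5 + 90*x^4 + 60*x^3 - 72*x^2 + 12*x + 6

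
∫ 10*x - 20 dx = 5*x^2 - 20*x + C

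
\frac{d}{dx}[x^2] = 2*x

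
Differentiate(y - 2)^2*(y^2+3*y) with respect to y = 4*y^3 - 3*y^2 - 16*y + 12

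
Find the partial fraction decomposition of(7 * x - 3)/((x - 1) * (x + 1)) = 5/(x + 1) + 2/(x - 1)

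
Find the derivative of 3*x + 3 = 3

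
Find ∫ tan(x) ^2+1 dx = tan(x) + C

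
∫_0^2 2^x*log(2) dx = 3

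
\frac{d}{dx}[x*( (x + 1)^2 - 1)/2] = 3*x^2/2 + 2*x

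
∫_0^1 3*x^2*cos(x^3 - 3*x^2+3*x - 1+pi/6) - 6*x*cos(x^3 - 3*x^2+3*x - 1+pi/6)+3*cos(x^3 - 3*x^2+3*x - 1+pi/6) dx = 1/2 - cos(1 + pi/3)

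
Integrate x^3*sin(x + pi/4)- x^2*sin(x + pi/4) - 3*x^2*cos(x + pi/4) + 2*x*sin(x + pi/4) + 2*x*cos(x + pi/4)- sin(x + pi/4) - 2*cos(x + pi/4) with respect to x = (-x^3 + x^2 - 2*x + 1)*cos(x + pi/4) + C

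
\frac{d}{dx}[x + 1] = 1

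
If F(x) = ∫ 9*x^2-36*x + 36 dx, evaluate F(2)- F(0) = 24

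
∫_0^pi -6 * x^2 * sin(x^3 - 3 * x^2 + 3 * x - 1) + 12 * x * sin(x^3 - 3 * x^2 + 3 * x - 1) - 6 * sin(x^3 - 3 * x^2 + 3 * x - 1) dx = 2*cos((-1 + pi)^3) - 2*cos(1)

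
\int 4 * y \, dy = 2*y^2 + C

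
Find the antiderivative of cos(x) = sin(x) + C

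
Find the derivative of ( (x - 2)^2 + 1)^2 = 4*x^3 - 24*x^2 + 52*x - 40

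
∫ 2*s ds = s^2 + C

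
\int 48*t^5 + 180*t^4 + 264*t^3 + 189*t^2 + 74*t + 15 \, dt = 8*t^6 + 36*t^5 + 66*t^4 + 63*t^3 + 37*t^2 + 15*t + C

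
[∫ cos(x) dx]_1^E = -sin(1) + sin(E)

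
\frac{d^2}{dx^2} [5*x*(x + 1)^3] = 60*x^2 + 90*x + 30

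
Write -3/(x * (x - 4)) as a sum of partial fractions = -3/(4*(x - 4)) + 3/(4*x)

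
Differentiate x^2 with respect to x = 2*x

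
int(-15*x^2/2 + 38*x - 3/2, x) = -5*x^3/2 + 19*x^2 - 3*x/2 + C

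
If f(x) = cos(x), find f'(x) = -sin(x)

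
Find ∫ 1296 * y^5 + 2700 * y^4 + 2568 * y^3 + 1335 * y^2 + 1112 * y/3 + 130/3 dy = 216*y^6 + 540*y^5 + 642*y^4 + 445*y^3 + 556*y^2/3 + 130*y/3 + C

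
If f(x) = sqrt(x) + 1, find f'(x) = 1/(2*sqrt(x))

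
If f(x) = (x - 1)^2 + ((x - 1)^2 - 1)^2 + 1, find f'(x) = 4*x^3 - 12*x^2 + 10*x - 2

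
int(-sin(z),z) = cos(z) + C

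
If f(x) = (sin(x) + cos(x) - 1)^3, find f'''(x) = -27*sqrt(2)*sin(3*x + pi/4)/2 + 24*cos(2*x) - 9*sqrt(2)*cos(x + pi/4)/2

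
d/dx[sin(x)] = cos(x)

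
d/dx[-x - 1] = -1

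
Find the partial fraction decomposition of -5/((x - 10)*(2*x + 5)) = 2/(5*(2*x + 5)) - 1/(5*(x - 10))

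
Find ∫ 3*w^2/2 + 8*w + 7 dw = w^3/2 + 4*w^2 + 7*w + C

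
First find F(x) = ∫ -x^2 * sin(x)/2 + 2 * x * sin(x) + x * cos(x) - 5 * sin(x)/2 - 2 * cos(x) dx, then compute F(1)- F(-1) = -4*cos(1)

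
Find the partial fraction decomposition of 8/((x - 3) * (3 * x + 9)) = -4/(9*(x + 3)) + 4/(9*(x - 3))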